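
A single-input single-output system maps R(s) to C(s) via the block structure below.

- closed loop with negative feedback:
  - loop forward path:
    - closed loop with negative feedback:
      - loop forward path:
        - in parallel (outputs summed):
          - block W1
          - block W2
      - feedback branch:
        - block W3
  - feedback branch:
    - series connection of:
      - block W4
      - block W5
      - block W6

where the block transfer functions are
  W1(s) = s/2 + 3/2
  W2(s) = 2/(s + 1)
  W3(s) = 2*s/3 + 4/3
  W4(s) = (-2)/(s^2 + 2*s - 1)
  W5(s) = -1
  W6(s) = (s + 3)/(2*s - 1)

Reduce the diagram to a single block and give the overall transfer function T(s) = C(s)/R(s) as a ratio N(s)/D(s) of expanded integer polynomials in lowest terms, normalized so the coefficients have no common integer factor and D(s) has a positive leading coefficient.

Answer: (6*s^5 + 33*s^4 + 66*s^3 + 18*s^2 - 72*s + 21)/(4*s^6 + 30*s^5 + 100*s^4 + 136*s^3 + 12*s^2 + 14*s + 160)

Working:
Step 1. add W1, W2 (parallel); result (s^2 + 4*s + 7)/(2*s + 2)
Step 2. collapse the loop ((W1+W2) forward, W3 return); result (3*s^2 + 12*s + 21)/(2*s^3 + 12*s^2 + 36*s + 34)
Step 3. combine W4, W5, W6 in series; result (2*s + 6)/(2*s^3 + 3*s^2 - 4*s + 1)
Step 4. collapse the loop ([(W1+W2)/(1+(W1+W2)*W3)] forward, (W4*W5*W6) return); the result is T(s) itself (integer coefficients, no common factor, positive leading denominator coefficient)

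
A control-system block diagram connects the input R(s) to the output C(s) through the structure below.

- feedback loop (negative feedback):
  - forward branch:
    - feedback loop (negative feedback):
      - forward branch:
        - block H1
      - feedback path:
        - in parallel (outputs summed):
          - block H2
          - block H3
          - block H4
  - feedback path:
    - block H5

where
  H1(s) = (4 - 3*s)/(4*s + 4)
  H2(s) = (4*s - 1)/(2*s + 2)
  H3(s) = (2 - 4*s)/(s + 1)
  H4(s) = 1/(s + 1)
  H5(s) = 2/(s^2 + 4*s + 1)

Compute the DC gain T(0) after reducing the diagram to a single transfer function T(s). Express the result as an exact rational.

(1) reduce the parallel group H2, H3, H4 = (5 - 4*s)/(2*s + 2)
(2) feedback reduction of H1, (H2+H3+H4) = (-6*s^2 + 2*s + 8)/(20*s^2 - 15*s + 28)
(3) apply the feedback formula to [H1/(1+H1*(H2+H3+H4))], H5 = (-6*s^4 - 22*s^3 + 10*s^2 + 34*s + 8)/(20*s^4 + 65*s^3 - 24*s^2 + 101*s + 44)
The step-3 result is T(s). Setting s = 0: T(0) = 8/44 = 2/11.

Answer: 2/11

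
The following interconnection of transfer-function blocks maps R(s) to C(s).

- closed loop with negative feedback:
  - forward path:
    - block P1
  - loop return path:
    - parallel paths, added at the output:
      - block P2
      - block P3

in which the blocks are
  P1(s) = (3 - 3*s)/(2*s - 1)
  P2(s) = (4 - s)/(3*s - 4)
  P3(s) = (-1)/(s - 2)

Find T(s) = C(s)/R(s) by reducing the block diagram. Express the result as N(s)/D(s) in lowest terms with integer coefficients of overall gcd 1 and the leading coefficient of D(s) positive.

The answer is (-9*s^3 + 39*s^2 - 54*s + 24)/(9*s^3 - 35*s^2 + 47*s - 20).

Reasoning:
Step 1: parallel reduction of P2, P3, giving (-s^2 + 3*s - 4)/(3*s^2 - 10*s + 8)
Step 2: close the feedback loop around P1, (P2+P3), which is the overall transfer function T(s) = C(s)/R(s) in lowest terms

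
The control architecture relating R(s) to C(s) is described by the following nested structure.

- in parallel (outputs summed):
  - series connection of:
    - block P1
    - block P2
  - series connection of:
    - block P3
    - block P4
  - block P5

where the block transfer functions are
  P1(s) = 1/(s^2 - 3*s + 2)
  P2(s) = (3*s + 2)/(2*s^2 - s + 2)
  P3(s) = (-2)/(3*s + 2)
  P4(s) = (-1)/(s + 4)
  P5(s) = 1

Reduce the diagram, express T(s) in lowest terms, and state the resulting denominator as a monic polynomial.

The answer is s^6 + 7*s^5/6 - 55*s^4/6 + 23*s^3/3 - 14*s^2/3 - 4*s/3 + 16/3.

Reasoning:
1. series reduction of P1, P2 = (3*s + 2)/(2*s^4 - 7*s^3 + 9*s^2 - 8*s + 4)
2. reduce the series chain P3, P4 = 2/(3*s^2 + 14*s + 8)
3. combine (P1*P2), (P3*P4), P5 in parallel = (6*s^6 + 7*s^5 - 51*s^4 + 41*s^3 + 38*s^2 + 28*s + 56)/(6*s^6 + 7*s^5 - 55*s^4 + 46*s^3 - 28*s^2 - 8*s + 32)
No further cancellation is possible in the step-3 result, so that is T(s). Its denominator becomes monic after dividing by the leading coefficient 6.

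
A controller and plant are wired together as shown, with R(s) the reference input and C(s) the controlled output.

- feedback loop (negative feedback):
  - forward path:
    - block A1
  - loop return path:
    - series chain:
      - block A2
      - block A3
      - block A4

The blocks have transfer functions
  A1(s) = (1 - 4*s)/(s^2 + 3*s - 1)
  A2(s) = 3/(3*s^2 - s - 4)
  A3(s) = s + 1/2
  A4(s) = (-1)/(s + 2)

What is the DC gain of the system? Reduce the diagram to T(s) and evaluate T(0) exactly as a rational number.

Reducing step by step:

Step 1: cascade A2, A3, A4, giving (-6*s - 3)/(6*s^3 + 10*s^2 - 12*s - 16)
Step 2: apply the feedback formula to A1, (A2*A3*A4), giving (-24*s^4 - 34*s^3 + 58*s^2 + 52*s - 16)/(6*s^5 + 28*s^4 + 12*s^3 - 38*s^2 - 30*s + 13)
Evaluating the step-2 result (the overall T(s)) at s = 0 gives T(0) = -16/13.

Answer: -16/13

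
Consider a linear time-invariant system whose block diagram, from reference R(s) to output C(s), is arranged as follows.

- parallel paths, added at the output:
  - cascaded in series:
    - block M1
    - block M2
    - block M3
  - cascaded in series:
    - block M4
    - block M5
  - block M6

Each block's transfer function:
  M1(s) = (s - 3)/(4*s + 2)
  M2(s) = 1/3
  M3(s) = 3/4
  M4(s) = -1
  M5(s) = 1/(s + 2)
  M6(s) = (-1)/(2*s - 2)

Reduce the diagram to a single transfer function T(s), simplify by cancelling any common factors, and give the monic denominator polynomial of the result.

The answer is s^3 + 3*s^2/2 - 3*s/2 - 1.

Reasoning:
Step 1: combine M1, M2, M3 in series = (s - 3)/(16*s + 8)
Step 2: cascade M4, M5 = (-1)/(s + 2)
Step 3: parallel reduction of (M1*M2*M3), (M4*M5), M6 = (s^3 - 26*s^2 - 17*s + 6)/(16*s^3 + 24*s^2 - 24*s - 16)
No further cancellation is possible in the step-3 result, so that is T(s). Its denominator becomes monic after dividing by the leading coefficient 16.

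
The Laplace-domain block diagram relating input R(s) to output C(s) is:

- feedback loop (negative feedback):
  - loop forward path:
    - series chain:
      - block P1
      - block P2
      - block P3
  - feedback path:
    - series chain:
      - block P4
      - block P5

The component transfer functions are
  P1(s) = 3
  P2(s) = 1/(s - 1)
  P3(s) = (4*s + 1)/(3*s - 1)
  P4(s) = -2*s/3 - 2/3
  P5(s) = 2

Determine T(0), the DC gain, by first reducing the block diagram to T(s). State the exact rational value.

The answer is -1.

Reasoning:
[1] series reduction of P1, P2, P3; result (12*s + 3)/(3*s^2 - 4*s + 1)
[2] multiply P4, P5 (series); result -4*s/3 - 4/3
[3] close the feedback loop around (P1*P2*P3), (P4*P5); result (-12*s - 3)/(13*s^2 + 24*s + 3)
DC gain: substitute s = 0 into T(s) from step 3: T(0) = -3/3 = -1.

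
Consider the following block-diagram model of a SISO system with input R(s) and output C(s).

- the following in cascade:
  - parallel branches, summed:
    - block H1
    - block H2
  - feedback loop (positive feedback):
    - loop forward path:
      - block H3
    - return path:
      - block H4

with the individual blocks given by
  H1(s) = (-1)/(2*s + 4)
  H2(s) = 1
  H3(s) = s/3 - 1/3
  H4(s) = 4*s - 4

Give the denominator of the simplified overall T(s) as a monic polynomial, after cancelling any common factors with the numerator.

First reduce the diagram to T(s).

Step 1: combine H1, H2 in parallel gives (2*s + 3)/(2*s + 4)
Step 2: close the feedback loop around H3, H4 gives (1 - s)/(4*s^2 - 8*s + 1)
Step 3: reduce the series chain (H1+H2), [H3/(1-H3*H4)] gives (-2*s^2 - s + 3)/(8*s^3 - 30*s + 4)
The result of step 3 is T(s) in lowest terms. Its denominator has leading coefficient 8; dividing the denominator through by 8 makes it monic.

Answer: s^3 - 15*s/4 + 1/2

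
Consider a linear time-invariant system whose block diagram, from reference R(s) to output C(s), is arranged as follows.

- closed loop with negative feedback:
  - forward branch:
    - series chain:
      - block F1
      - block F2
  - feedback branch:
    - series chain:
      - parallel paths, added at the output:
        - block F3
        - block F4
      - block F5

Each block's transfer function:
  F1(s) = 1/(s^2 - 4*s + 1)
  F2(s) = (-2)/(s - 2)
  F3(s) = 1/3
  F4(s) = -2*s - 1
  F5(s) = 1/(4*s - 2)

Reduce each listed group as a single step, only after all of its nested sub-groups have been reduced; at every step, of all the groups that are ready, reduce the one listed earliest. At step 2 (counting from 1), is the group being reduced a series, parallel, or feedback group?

(1) cascade F1, F2
(2) parallel reduction of F3, F4
(3) combine (F3+F4), F5 in series
(4) apply the feedback formula to (F1*F2), ((F3+F4)*F5)
At step 2 the group reduced is parallel.

Final answer: parallel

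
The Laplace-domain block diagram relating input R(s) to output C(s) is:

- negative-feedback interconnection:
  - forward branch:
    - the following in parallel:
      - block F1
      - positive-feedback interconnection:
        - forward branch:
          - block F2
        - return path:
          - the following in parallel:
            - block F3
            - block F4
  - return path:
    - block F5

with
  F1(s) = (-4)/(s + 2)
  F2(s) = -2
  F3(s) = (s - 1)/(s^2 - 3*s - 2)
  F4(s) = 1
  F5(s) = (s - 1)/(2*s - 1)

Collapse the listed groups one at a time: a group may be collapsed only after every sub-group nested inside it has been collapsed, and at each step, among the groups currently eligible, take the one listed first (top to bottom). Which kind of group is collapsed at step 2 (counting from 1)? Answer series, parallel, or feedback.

The answer is feedback.

Reasoning:
Step 1 - reduce the parallel group F3, F4
Step 2 - reduce the feedback loop with forward F2 and return (F3+F4)
Step 3 - parallel reduction of F1, [F2/(1-F2*(F3+F4))]
Step 4 - collapse the loop ((F1+[F2/(1-F2*(F3+F4))]) forward, F5 return)
The group at step 2 is a feedback group.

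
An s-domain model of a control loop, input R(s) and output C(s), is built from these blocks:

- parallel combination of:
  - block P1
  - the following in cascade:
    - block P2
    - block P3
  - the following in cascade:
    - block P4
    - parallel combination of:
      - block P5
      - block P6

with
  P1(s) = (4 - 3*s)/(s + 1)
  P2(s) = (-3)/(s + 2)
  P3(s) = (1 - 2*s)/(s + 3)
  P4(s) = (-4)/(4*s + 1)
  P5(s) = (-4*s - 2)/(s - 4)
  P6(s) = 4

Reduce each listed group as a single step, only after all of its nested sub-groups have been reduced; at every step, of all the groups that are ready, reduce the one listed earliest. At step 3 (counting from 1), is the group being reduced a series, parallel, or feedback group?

Step 1. reduce the series chain P2, P3
Step 2. reduce the parallel group P5, P6
Step 3. combine P4, (P5+P6) in series
Step 4. sum the parallel branches P1, (P2*P3), (P4*(P5+P6))
The group at step 3 is a series group.

Therefore the answer is series.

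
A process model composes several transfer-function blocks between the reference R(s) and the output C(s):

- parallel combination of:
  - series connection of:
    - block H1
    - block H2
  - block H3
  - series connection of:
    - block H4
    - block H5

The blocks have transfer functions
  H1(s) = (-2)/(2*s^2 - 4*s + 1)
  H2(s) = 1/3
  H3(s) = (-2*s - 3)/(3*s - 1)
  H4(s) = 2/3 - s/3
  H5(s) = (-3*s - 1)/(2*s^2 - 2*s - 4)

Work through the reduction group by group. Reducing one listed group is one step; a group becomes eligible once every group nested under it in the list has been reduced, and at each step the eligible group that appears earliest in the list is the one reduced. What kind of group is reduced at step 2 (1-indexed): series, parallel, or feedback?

Step 1 - reduce the series chain H1, H2
Step 2 - reduce the series chain H4, H5
Step 3 - parallel reduction of (H1*H2), H3, (H4*H5)
At step 2 the group reduced is series.

Answer: series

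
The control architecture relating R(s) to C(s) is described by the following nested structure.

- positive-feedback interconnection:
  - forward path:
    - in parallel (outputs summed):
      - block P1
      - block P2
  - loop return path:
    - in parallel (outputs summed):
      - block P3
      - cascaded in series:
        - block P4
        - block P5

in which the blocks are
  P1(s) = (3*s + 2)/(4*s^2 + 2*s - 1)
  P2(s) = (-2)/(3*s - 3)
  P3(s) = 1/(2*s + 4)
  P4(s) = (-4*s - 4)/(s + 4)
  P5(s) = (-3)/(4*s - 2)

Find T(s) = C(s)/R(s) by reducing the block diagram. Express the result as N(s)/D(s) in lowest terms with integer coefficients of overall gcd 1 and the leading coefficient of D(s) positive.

The answer is (4*s^5 - 6*s^4 - 150*s^3 - 244*s^2 + 32*s + 64)/(48*s^6 + 240*s^5 + 58*s^4 - 443*s^3 + 319*s^2 + 516*s + 32).

Reasoning:
Step 1: combine P1, P2 in parallel -> (s^2 - 7*s - 4)/(12*s^3 - 6*s^2 - 9*s + 3)
Step 2: multiply P4, P5 (series) -> (6*s + 6)/(2*s^2 + 7*s - 4)
Step 3: sum the parallel branches P3, (P4*P5) -> (14*s^2 + 43*s + 20)/(4*s^3 + 22*s^2 + 20*s - 16)
Step 4: collapse the loop ((P1+P2) forward, (P3+(P4*P5)) return) - this is the overall T(s), already in the required normalized form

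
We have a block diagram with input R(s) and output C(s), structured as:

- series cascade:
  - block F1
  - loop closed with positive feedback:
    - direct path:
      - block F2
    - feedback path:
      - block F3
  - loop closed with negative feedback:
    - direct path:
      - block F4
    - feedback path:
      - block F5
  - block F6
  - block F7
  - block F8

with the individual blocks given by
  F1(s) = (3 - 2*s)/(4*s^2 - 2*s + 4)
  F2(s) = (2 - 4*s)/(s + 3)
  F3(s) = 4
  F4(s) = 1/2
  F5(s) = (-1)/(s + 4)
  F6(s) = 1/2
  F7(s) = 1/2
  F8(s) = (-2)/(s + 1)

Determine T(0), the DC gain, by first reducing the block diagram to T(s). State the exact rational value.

First reduce the diagram to T(s).

Step 1. collapse the loop (F2 forward, F3 return) -> (2 - 4*s)/(17*s - 5)
Step 2. close the feedback loop around F4, F5 -> (s + 4)/(2*s + 7)
Step 3. cascade F1, [F2/(1-F2*F3)], [F4/(1+F4*F5)], F6, F7, F8 -> (-4*s^3 - 8*s^2 + 29*s - 12)/(136*s^5 + 504*s^4 + 146*s^3 + 284*s^2 + 366*s - 140)
DC gain: substitute s = 0 into T(s) from step 3: T(0) = -12/(-140) = 3/35.

Answer: 3/35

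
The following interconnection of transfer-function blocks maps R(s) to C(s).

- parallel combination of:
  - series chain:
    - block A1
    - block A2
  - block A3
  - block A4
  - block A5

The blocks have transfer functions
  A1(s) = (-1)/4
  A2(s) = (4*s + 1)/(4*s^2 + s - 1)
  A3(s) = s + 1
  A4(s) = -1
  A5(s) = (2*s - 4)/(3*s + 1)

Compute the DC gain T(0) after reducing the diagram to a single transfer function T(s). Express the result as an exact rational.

[1] cascade A1, A2 = (-4*s - 1)/(16*s^2 + 4*s - 4)
[2] add (A1*A2), A3, A4, A5 (parallel) = (48*s^4 + 60*s^3 - 76*s^2 - 35*s + 15)/(48*s^3 + 28*s^2 - 8*s - 4)
That last expression is T(s); at s = 0 only the constant terms survive, so T(0) = 15/(-4) = -15/4.

Hence the answer: -15/4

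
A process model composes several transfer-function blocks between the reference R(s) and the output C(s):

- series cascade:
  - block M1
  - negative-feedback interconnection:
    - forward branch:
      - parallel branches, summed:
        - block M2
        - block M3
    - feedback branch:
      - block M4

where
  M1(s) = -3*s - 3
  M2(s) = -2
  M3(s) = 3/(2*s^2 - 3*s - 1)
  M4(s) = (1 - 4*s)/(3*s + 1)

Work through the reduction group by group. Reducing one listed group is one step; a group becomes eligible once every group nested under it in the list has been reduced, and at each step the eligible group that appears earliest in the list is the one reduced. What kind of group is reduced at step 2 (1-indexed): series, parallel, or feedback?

(1) add M2, M3 (parallel)
(2) reduce the feedback loop with forward (M2+M3) and return M4
(3) multiply M1, [(M2+M3)/(1+(M2+M3)*M4)] (series)
Step 2: feedback.

Hence the answer: feedback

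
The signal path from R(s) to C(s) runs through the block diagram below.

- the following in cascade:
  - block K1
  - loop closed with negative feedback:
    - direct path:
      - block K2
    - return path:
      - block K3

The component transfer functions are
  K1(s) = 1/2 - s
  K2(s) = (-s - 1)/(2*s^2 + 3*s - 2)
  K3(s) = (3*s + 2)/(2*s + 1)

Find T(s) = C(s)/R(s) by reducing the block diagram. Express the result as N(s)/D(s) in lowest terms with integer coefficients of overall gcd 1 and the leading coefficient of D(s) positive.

The answer is (4*s^3 + 4*s^2 - s - 1)/(8*s^3 + 10*s^2 - 12*s - 8).

Reasoning:
[1] feedback reduction of K2, K3, giving (-2*s^2 - 3*s - 1)/(4*s^3 + 5*s^2 - 6*s - 4)
[2] reduce the series chain K1, [K2/(1+K2*K3)] - this is the overall T(s), already in the required normalized form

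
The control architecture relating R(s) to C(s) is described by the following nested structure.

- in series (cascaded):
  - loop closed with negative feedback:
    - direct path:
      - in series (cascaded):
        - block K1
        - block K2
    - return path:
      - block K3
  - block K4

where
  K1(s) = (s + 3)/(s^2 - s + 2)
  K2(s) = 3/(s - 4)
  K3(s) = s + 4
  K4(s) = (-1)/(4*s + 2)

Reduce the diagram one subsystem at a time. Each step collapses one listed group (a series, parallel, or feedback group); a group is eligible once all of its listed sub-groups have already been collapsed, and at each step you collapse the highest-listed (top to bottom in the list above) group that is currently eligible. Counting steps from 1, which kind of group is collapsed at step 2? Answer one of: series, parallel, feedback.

Reducing step by step:

(1) reduce the series chain K1, K2
(2) close the feedback loop around (K1*K2), K3
(3) combine [(K1*K2)/(1+(K1*K2)*K3)], K4 in series
At step 2 the group reduced is feedback.

Answer: feedback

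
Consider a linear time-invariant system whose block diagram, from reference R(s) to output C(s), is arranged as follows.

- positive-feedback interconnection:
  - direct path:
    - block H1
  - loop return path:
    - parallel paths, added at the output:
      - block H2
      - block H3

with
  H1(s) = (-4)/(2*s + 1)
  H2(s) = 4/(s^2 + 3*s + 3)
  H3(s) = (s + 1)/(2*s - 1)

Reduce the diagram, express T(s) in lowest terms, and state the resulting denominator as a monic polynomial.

(1) parallel reduction of H2, H3 = (s^3 + 4*s^2 + 14*s - 1)/(2*s^3 + 5*s^2 + 3*s - 3)
(2) apply the feedback formula to H1, (H2+H3) = (-8*s^3 - 20*s^2 - 12*s + 12)/(4*s^4 + 16*s^3 + 27*s^2 + 53*s - 7)
No further cancellation is possible in the step-2 result, so that is T(s). Its denominator becomes monic after dividing by the leading coefficient 4.

Answer: s^4 + 4*s^3 + 27*s^2/4 + 53*s/4 - 7/4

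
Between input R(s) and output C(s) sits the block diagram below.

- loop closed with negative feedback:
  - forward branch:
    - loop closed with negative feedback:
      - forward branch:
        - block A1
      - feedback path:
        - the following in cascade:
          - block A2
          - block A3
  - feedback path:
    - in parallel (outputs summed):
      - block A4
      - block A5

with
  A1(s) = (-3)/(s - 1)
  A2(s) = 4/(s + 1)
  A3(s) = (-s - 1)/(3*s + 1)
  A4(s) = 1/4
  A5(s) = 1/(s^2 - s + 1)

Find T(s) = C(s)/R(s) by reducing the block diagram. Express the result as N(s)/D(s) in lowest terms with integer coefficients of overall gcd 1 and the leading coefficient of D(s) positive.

Step 1. multiply A2, A3 (series) -> (-4)/(3*s + 1)
Step 2. collapse the loop (A1 forward, (A2*A3) return) -> (-9*s - 3)/(3*s^2 - 2*s + 11)
Step 3. reduce the parallel group A4, A5 -> (s^2 - s + 5)/(4*s^2 - 4*s + 4)
Step 4. feedback reduction of [A1/(1+A1*(A2*A3))], (A4+A5); the result is T(s) itself (integer coefficients, no common factor, positive leading denominator coefficient)

Answer: (-36*s^3 + 24*s^2 - 24*s - 12)/(12*s^4 - 29*s^3 + 70*s^2 - 94*s + 29)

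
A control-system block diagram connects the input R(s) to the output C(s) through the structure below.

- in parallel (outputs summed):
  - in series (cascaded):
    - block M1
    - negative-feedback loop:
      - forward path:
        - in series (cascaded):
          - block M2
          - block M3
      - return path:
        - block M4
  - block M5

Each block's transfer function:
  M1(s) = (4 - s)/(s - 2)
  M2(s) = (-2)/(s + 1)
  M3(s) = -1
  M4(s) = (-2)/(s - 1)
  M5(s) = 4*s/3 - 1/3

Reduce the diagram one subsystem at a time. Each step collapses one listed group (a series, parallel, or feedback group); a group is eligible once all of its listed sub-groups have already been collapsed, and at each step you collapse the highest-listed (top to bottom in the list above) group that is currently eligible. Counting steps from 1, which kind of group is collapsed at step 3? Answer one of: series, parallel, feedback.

Answer: series

Working:
[1] combine M2, M3 in series
[2] reduce the feedback loop with forward (M2*M3) and return M4
[3] multiply M1, [(M2*M3)/(1+(M2*M3)*M4)] (series)
[4] combine (M1*[(M2*M3)/(1+(M2*M3)*M4)]), M5 in parallel
At step 3 the group reduced is series.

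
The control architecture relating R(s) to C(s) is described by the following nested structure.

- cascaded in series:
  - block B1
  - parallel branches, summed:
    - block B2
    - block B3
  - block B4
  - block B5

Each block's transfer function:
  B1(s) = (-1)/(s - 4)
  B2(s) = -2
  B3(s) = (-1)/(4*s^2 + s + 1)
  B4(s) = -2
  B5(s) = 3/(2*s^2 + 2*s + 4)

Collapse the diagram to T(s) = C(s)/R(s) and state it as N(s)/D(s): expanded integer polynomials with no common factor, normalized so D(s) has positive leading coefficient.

1. sum the parallel branches B2, B3; result (-8*s^2 - 2*s - 3)/(4*s^2 + s + 1)
2. combine B1, (B2+B3), B4, B5 in series - this is the overall T(s), already in the required normalized form

Answer: (-24*s^2 - 6*s - 9)/(4*s^5 - 11*s^4 - 10*s^3 - 37*s^2 - 10*s - 8)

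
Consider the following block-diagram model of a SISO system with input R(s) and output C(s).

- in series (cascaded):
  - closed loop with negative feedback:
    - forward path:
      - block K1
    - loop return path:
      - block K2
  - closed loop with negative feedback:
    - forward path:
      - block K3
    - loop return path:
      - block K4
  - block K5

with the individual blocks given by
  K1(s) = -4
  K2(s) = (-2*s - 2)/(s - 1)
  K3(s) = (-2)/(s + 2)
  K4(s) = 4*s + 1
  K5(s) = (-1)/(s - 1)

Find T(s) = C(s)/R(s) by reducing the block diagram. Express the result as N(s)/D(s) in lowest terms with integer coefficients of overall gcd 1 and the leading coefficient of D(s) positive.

Step 1. feedback reduction of K1, K2 gives (4 - 4*s)/(9*s + 7)
Step 2. close the feedback loop around K3, K4 gives 2/(7*s)
Step 3. multiply [K1/(1+K1*K2)], [K3/(1+K3*K4)], K5 (series): this yields T(s), and no further normalization is needed

Final answer: 8/(63*s^2 + 49*s)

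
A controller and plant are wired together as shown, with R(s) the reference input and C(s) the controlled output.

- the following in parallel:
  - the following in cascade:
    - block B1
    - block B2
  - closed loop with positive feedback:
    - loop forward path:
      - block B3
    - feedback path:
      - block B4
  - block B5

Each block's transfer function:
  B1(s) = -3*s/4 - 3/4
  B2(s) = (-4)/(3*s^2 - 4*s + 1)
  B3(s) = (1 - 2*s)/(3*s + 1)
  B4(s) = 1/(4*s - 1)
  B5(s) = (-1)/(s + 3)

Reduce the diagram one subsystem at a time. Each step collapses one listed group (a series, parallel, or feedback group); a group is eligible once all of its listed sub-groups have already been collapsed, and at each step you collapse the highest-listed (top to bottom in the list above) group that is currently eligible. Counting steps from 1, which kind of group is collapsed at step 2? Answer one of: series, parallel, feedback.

(1) reduce the series chain B1, B2
(2) apply the feedback formula to B3, B4
(3) parallel reduction of (B1*B2), [B3/(1-B3*B4)], B5
Step 2 collapses a feedback group.

Answer: feedback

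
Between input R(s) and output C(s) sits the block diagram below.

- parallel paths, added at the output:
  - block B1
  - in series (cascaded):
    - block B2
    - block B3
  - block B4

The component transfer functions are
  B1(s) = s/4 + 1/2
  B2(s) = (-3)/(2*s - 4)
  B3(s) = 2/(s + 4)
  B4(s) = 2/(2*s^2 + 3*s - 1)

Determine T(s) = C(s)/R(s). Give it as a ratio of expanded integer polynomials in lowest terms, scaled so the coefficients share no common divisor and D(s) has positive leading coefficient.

Step 1: combine B2, B3 in series -> (-3)/(s^2 + 2*s - 8)
Step 2: parallel reduction of B1, (B2*B3), B4, which is the overall transfer function T(s) = C(s)/R(s) in lowest terms

Answer: (2*s^5 + 11*s^4 + 3*s^3 - 64*s^2 - 64*s - 36)/(8*s^4 + 28*s^3 - 44*s^2 - 104*s + 32)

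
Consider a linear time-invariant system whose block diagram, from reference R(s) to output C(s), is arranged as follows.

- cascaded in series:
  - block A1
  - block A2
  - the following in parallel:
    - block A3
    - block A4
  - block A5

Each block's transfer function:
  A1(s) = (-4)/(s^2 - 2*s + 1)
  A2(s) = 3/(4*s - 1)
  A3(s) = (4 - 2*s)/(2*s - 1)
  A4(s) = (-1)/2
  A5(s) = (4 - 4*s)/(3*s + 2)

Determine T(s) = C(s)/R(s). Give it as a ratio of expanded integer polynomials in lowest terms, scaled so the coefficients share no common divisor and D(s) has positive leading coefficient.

Step 1: combine A3, A4 in parallel gives (9 - 6*s)/(4*s - 2)
Step 2: multiply A1, A2, (A3+A4), A5 (series), giving the overall T(s)

Hence the answer: (216 - 144*s)/(24*s^4 - 26*s^3 - 7*s^2 + 11*s - 2)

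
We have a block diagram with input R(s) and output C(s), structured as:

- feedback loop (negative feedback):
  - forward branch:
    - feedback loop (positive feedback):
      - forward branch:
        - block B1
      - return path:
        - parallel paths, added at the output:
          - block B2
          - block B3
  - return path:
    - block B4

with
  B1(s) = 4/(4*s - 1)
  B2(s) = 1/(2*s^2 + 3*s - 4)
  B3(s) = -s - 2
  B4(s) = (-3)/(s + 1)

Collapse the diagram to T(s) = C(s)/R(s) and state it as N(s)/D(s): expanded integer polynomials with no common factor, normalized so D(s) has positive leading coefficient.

Reducing step by step:

(1) combine B2, B3 in parallel; result (-2*s^3 - 7*s^2 - 2*s + 9)/(2*s^2 + 3*s - 4)
(2) apply the feedback formula to B1, (B2+B3); result (8*s^2 + 12*s - 16)/(16*s^3 + 38*s^2 - 11*s - 32)
(3) close the feedback loop around [B1/(1-B1*(B2+B3))], B4; the result is T(s) itself (integer coefficients, no common factor, positive leading denominator coefficient)

Answer: (8*s^3 + 20*s^2 - 4*s - 16)/(16*s^4 + 54*s^3 + 3*s^2 - 79*s + 16)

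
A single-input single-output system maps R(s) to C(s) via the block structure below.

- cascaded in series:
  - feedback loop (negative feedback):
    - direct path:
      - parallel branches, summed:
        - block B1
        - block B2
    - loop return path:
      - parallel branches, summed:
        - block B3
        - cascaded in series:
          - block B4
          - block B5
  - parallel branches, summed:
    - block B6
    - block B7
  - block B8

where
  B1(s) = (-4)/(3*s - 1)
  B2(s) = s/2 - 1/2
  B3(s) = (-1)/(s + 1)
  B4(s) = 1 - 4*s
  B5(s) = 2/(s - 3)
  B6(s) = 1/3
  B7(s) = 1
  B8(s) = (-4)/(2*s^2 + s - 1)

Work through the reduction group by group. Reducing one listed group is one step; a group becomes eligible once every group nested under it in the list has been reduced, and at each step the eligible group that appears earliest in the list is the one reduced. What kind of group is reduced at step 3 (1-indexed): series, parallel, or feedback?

Reducing step by step:

[1] reduce the parallel group B1, B2
[2] series reduction of B4, B5
[3] reduce the parallel group B3, (B4*B5)
[4] apply the feedback formula to (B1+B2), (B3+(B4*B5))
[5] reduce the parallel group B6, B7
[6] cascade [(B1+B2)/(1+(B1+B2)*(B3+(B4*B5)))], (B6+B7), B8
The group at step 3 is a parallel group.

Answer: parallel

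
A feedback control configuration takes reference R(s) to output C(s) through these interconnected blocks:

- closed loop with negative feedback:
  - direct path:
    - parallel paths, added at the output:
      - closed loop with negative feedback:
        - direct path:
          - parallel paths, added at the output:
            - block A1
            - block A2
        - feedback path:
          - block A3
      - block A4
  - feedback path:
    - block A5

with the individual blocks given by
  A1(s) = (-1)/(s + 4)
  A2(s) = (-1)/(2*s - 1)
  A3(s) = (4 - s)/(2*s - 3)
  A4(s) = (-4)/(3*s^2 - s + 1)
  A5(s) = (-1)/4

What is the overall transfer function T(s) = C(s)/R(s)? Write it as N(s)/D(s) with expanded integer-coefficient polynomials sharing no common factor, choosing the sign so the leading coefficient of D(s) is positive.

[1] combine A1, A2 in parallel = (-3*s - 3)/(2*s^2 + 7*s - 4)
[2] feedback reduction of (A1+A2), A3 = (-6*s^2 + 3*s + 9)/(4*s^3 + 11*s^2 - 38*s)
[3] sum the parallel branches [(A1+A2)/(1+(A1+A2)*A3)], A4 = (-18*s^4 - s^3 - 26*s^2 + 146*s + 9)/(12*s^5 + 29*s^4 - 121*s^3 + 49*s^2 - 38*s)
[4] feedback reduction of ([(A1+A2)/(1+(A1+A2)*A3)]+A4), A5: this yields T(s), and no further normalization is needed

Hence the answer: (-72*s^4 - 4*s^3 - 104*s^2 + 584*s + 36)/(48*s^5 + 134*s^4 - 483*s^3 + 222*s^2 - 298*s - 9)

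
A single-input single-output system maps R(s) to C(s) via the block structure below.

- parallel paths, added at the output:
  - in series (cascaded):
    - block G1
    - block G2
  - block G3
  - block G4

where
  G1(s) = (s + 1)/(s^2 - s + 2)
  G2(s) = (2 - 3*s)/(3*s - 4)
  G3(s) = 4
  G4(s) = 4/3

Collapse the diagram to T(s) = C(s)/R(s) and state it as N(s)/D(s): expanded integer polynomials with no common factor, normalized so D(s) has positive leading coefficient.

The answer is (48*s^3 - 121*s^2 + 157*s - 122)/(9*s^3 - 21*s^2 + 30*s - 24).

Reasoning:
1. cascade G1, G2 gives (-3*s^2 - s + 2)/(3*s^3 - 7*s^2 + 10*s - 8)
2. sum the parallel branches (G1*G2), G3, G4 - this is the overall T(s), already in the required normalized form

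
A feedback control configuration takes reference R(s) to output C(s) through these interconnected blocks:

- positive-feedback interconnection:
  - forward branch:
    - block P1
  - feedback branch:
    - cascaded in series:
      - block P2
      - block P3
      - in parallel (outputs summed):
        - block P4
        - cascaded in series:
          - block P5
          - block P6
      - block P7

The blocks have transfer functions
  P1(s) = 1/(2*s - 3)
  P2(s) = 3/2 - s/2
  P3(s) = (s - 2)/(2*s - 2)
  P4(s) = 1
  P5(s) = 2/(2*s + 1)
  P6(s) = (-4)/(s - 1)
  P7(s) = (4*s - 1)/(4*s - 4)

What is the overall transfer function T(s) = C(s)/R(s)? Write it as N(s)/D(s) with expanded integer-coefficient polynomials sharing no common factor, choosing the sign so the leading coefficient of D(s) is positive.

(1) reduce the series chain P5, P6; result (-8)/(2*s^2 - s - 1)
(2) parallel reduction of P4, (P5*P6); result (2*s^2 - s - 9)/(2*s^2 - s - 1)
(3) series reduction of P2, P3, (P4+(P5*P6)), P7; result (-8*s^5 + 46*s^4 - 43*s^3 - 148*s^2 + 255*s - 54)/(32*s^4 - 80*s^3 + 48*s^2 + 16*s - 16)
(4) feedback reduction of P1, (P2*P3*(P4+(P5*P6))*P7): this yields T(s), and no further normalization is needed

Hence the answer: (32*s^4 - 80*s^3 + 48*s^2 + 16*s - 16)/(72*s^5 - 302*s^4 + 379*s^3 + 36*s^2 - 335*s + 102)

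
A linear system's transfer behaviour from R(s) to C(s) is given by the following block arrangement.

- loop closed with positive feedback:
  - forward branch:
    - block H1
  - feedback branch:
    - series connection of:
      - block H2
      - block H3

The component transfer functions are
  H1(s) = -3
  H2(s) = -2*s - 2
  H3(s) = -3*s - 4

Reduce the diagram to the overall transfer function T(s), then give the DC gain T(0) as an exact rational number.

Reducing step by step:

[1] series reduction of H2, H3 gives 6*s^2 + 14*s + 8
[2] feedback reduction of H1, (H2*H3) gives (-3)/(18*s^2 + 42*s + 25)
DC gain: substitute s = 0 into T(s) from step 2: T(0) = -3/25.

Answer: -3/25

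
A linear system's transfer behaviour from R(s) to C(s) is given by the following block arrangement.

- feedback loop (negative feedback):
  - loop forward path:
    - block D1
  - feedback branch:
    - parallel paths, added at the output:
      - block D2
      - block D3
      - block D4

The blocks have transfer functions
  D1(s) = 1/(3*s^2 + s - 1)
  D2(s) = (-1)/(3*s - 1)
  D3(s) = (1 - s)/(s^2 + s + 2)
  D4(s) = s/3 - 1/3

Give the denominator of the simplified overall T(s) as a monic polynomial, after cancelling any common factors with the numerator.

1. add D2, D3, D4 (parallel) = (3*s^4 - s^3 - 9*s^2 + 2*s - 7)/(9*s^3 + 6*s^2 + 15*s - 6)
2. feedback reduction of D1, (D2+D3+D4) = (9*s^3 + 6*s^2 + 15*s - 6)/(27*s^5 + 30*s^4 + 41*s^3 - 18*s^2 - 19*s - 1)
That last expression is T(s), already simplified. Scaling its denominator by 1/27 (the reciprocal of the leading coefficient) yields the monic denominator.

Final answer: s^5 + 10*s^4/9 + 41*s^3/27 - 2*s^2/3 - 19*s/27 - 1/27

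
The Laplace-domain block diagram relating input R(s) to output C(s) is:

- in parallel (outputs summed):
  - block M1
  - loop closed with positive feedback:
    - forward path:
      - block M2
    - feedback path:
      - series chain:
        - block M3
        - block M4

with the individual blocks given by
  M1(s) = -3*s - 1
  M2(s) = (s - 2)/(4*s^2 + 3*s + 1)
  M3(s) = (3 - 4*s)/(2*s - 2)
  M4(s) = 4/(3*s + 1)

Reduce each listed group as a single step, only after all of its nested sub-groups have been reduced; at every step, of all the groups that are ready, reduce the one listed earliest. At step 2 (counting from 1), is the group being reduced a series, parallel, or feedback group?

[1] multiply M3, M4 (series)
[2] reduce the feedback loop with forward M2 and return (M3*M4)
[3] sum the parallel branches M1, [M2/(1-M2*(M3*M4))]
Step 2 collapses a feedback group.

Hence the answer: feedback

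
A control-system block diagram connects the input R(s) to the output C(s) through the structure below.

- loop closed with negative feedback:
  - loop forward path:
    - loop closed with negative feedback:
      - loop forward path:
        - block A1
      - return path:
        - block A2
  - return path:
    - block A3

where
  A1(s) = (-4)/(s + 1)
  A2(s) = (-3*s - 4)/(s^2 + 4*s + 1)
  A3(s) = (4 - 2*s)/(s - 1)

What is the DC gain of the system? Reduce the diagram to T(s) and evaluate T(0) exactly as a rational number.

[1] feedback reduction of A1, A2; result (-4*s^2 - 16*s - 4)/(s^3 + 5*s^2 + 17*s + 17)
[2] collapse the loop ([A1/(1+A1*A2)] forward, A3 return); result (-4*s^3 - 12*s^2 + 12*s + 4)/(s^4 + 12*s^3 + 28*s^2 - 56*s - 33)
Step 2 gives the overall T(s). Then T(0) = 4/(-33) = -4/33.

Final answer: -4/33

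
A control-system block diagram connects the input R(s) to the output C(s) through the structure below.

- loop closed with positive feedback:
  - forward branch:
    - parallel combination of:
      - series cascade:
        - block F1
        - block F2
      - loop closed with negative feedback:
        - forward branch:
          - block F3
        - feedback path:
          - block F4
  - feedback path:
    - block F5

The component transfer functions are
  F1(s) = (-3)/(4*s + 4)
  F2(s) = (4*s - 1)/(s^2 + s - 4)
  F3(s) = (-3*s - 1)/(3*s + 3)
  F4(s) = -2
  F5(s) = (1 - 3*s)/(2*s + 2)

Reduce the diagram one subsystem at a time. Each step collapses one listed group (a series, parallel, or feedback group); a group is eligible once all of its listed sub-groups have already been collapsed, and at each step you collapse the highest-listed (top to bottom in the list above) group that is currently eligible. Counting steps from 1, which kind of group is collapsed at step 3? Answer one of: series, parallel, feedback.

Answer: parallel

Working:
(1) combine F1, F2 in series
(2) feedback reduction of F3, F4
(3) add (F1*F2), [F3/(1+F3*F4)] (parallel)
(4) close the feedback loop around ((F1*F2)+[F3/(1+F3*F4)]), F5
At step 3 the group reduced is parallel.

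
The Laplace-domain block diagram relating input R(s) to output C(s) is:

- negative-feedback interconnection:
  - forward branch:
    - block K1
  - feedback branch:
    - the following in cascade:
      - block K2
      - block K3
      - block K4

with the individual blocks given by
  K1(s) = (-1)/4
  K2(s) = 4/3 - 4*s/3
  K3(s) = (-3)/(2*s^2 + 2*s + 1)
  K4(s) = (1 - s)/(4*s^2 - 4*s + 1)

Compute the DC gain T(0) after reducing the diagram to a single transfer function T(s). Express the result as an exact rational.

Reducing step by step:

Step 1 - reduce the series chain K2, K3, K4 -> (-4*s^2 + 8*s - 4)/(8*s^4 - 2*s^2 - 2*s + 1)
Step 2 - feedback reduction of K1, (K2*K3*K4) -> (-8*s^4 + 2*s^2 + 2*s - 1)/(32*s^4 - 4*s^2 - 16*s + 8)
That last expression is T(s); at s = 0 only the constant terms survive, so T(0) = -1/8.

Answer: -1/8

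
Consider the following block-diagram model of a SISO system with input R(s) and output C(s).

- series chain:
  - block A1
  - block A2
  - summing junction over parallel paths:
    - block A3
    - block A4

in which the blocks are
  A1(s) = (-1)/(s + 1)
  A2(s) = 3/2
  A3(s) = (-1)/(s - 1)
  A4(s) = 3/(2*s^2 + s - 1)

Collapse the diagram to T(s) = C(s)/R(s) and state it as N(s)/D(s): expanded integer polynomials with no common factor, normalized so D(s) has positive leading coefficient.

Reducing step by step:

[1] reduce the parallel group A3, A4 = (-2*s^2 + 2*s - 2)/(2*s^3 - s^2 - 2*s + 1)
[2] reduce the series chain A1, A2, (A3+A4): this yields T(s), and no further normalization is needed

Answer: (3*s^2 - 3*s + 3)/(2*s^4 + s^3 - 3*s^2 - s + 1)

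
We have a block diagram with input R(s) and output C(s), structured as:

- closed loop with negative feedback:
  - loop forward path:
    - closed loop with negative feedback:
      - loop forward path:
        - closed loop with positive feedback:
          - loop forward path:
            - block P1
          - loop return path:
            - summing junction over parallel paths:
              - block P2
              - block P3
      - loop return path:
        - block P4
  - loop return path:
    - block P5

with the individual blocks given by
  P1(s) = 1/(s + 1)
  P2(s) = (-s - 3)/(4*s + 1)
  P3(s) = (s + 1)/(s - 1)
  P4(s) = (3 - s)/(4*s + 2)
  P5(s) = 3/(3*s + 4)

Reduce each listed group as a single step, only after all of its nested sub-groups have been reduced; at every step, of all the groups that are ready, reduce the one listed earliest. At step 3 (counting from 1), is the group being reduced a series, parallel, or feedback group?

Answer: feedback

Working:
[1] add P2, P3 (parallel)
[2] collapse the loop (P1 forward, (P2+P3) return)
[3] collapse the loop ([P1/(1-P1*(P2+P3))] forward, P4 return)
[4] apply the feedback formula to [[P1/(1-P1*(P2+P3))]/(1+[P1/(1-P1*(P2+P3))]*P4)], P5
Step 3: feedback.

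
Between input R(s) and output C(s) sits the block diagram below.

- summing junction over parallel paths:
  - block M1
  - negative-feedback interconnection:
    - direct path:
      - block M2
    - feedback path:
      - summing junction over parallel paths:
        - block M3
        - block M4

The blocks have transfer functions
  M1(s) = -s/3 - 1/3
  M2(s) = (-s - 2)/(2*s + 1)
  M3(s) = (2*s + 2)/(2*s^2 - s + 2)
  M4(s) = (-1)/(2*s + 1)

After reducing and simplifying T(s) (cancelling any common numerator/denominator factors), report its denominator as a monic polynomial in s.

Step 1: parallel reduction of M3, M4: (2*s^2 + 7*s)/(4*s^3 + 3*s + 2)
Step 2: feedback reduction of M2, (M3+M4): (-4*s^4 - 8*s^3 - 3*s^2 - 8*s - 4)/(8*s^4 + 2*s^3 - 5*s^2 - 7*s + 2)
Step 3: parallel reduction of M1, [M2/(1+M2*(M3+M4))]: (-8*s^5 - 22*s^4 - 21*s^3 + 3*s^2 - 19*s - 14)/(24*s^4 + 6*s^3 - 15*s^2 - 21*s + 6)
No further cancellation is possible in the step-3 result, so that is T(s). Its denominator becomes monic after dividing by the leading coefficient 24.

Therefore the answer is s^4 + s^3/4 - 5*s^2/8 - 7*s/8 + 1/4.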